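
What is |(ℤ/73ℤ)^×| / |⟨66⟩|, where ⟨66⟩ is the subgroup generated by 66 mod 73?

3

ord(66) | φ(73) = 73 − 1 = 72 = 2^3 · 3^2.
Divisors of 72: 1, 2, 3, 4, 6, 8, 9, 12, 18, 24, 36, 72.
Evaluate successive powers at the divisors of 72:
66^1 ≡ 66
66^2 ≡ 49
66^3 ≡ 22
66^4 ≡ 65
66^6 ≡ 46
66^8 ≡ 64
66^9 ≡ 63
66^12 ≡ 72
66^18 ≡ 27
66^24 ≡ 1
So ord_73(66) = 24, hence |⟨66⟩| = 24.
Index = |(Z/73Z)^×| / |⟨66⟩| = 72 / 24 = 3.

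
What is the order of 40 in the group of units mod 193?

ord(40) | φ(193) = 193 − 1 = 192 = 2^6 · 3.
Divisors of 192: 1, 2, 3, 4, 6, 8, 12, 16, 24, 32, 48, 64, 96, 192.
Test each divisor d:
40^1 ≡ 40 (mod 193)
40^2 ≡ 56 (mod 193)
40^3 ≡ 117 (mod 193)
40^4 ≡ 48 (mod 193)
40^6 ≡ 179 (mod 193)
40^8 ≡ 181 (mod 193)
40^12 ≡ 3 (mod 193)
40^16 ≡ 144 (mod 193)
40^24 ≡ 9 (mod 193)
40^32 ≡ 85 (mod 193)
40^48 ≡ 81 (mod 193)
40^64 ≡ 84 (mod 193)
40^96 ≡ 192 (mod 193)
40^192 ≡ 1 (mod 193) ✓
Hence ord(40) = 192.

192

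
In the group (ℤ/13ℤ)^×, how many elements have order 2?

1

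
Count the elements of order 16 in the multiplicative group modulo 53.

0

φ(53) = 53 − 1 = 52 = 2^2 · 13.
In a cyclic group of order 52, there are φ(d) elements of order d for each divisor d of 52, and zero for non-divisors.
16 does not divide 52, so no element of (Z/53Z)^× has order 16.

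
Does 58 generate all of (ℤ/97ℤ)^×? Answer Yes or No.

Yes

φ(97) = 97 − 1 = 96 = 2^5 · 3.
It suffices to check that the order of 58 is not a proper divisor of 96: compute 58^(96/q) for q ∈ {2, 3}.
58^48 ≡ 96 (mod 97)  [q = 2: ≢ 1 ✓]
58^32 ≡ 61 (mod 97)  [q = 3: ≢ 1 ✓]
None equal 1, so ord_97(58) = 96: 58 is a primitive root.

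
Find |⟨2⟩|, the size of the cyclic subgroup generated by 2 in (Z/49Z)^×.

Since 2 ∈ (Z/49Z)^×, its order divides φ(49) = φ(7^2) = 7·(7−1) = 42 = 2 · 3 · 7.
Divisors of 42: 1, 2, 3, 6, 7, 14, 21, 42.
Compute 2^d (mod 49) for the divisors d until we hit 1:
2^1 ≡ 2 (mod 49)
2^2 ≡ 4 (mod 49)
2^3 ≡ 8 (mod 49)
2^6 ≡ 15 (mod 49)
2^7 ≡ 30 (mod 49)
2^14 ≡ 18 (mod 49)
2^21 ≡ 1 (mod 49) ✓
Hence ord(2) = 21.

21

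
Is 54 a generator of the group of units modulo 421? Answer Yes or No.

Yes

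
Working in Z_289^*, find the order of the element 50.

The order of 50 must divide φ(289) = φ(17^2) = 17·(17−1) = 272 = 2^4 · 17.
Divisors of 272: 1, 2, 4, 8, 16, 17, 34, 68, 136, 272.
Evaluate successive powers at the divisors of 272:
50^1 ≡ 50
50^2 ≡ 188
50^4 ≡ 86
50^8 ≡ 171
50^16 ≡ 52
50^17 ≡ 288
50^34 ≡ 1
The smallest such exponent is 34, so the order of 50 is 34.

34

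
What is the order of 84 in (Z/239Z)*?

ord(84) | φ(239) = 239 − 1 = 238 = 2 · 7 · 17.
Divisors of 238: 1, 2, 7, 14, 17, 34, 119, 238.
Evaluate successive powers at the divisors of 238:
84^1 ≡ 84
84^2 ≡ 125
84^7 ≡ 233
84^14 ≡ 36
84^17 ≡ 141
84^34 ≡ 44
84^119 ≡ 238
84^238 ≡ 1
So ord_239(84) = 238.

238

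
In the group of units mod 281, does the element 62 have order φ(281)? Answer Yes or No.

φ(281) = 281 − 1 = 280 = 2^3 · 5 · 7.
62 is a primitive root mod 281 iff 62^(φ(281)/q) ≢ 1 for every prime q | φ(281), i.e. q ∈ {2, 5, 7}.
62^140 ≡ 1 (mod 281)  [q = 2: ≡ 1 ✗]
62^56 ≡ 86 (mod 281)  [q = 5: ≢ 1 ✓]
62^40 ≡ 1 (mod 281)  [q = 7: ≡ 1 ✗]
Since 62^140 ≡ 1, the order of 62 divides 140 < 280, so 62 is not a primitive root.

No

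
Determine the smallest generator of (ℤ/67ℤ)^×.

2

φ(67) = 67 − 1 = 66 = 2 · 3 · 11.
g is a primitive root iff g^(66/q) ≢ 1 (mod 67) for each prime q ∈ {2, 3, 11}.
g = 2: 2^33 ≡ 66; 2^22 ≡ 37; 2^6 ≡ 64 — none is 1, so 2 is a primitive root.
Hence the least primitive root of 67 is 2.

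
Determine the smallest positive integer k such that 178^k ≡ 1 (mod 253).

110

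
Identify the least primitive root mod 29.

2

φ(29) = 29 − 1 = 28 = 2^2 · 7.
g is a primitive root iff g^(28/q) ≢ 1 (mod 29) for each prime q ∈ {2, 7}.
g = 2: 2^14 ≡ 28; 2^4 ≡ 16 — none is 1, so 2 is a primitive root.
The smallest primitive root modulo 29 is 2.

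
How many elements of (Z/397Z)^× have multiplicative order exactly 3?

2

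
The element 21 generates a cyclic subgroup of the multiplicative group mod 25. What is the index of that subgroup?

Since 21 ∈ (Z/25Z)^×, its order divides φ(25) = φ(5^2) = 5·(5−1) = 20 = 2^2 · 5.
Divisors of 20: 1, 2, 4, 5, 10, 20.
Check 21^d mod 25 for each divisor in increasing order:
21^1 ≡ 21 (mod 25)
21^2 ≡ 16 (mod 25)
21^4 ≡ 6 (mod 25)
21^5 ≡ 1 (mod 25) ✓
Thus |⟨21⟩| = ord(21) = 5.
Index = |(Z/25Z)^×| / |⟨21⟩| = 20 / 5 = 4.

4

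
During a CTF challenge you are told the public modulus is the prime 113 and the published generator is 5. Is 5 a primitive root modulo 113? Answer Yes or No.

Yes

φ(113) = 113 − 1 = 112 = 2^4 · 7.
Test 5^(112/q) mod 113 for each prime factor q of 112:
5^56 ≡ 112 (mod 113)  [q = 2: ≢ 1 ✓]
5^16 ≡ 30 (mod 113)  [q = 7: ≢ 1 ✓]
Every test exponent gives a nontrivial residue, hence 5 generates the full group.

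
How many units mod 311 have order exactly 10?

4

φ(311) = 311 − 1 = 310 = 2 · 5 · 31.
Since (Z/311Z)^× is cyclic of order 310, the number of elements of order d is φ(d) when d | 310 and 0 otherwise.
10 = 2 · 5 divides 310, and φ(10) = 4.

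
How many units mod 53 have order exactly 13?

φ(53) = 53 − 1 = 52 = 2^2 · 13.
(Z/53Z)^× is cyclic (|G| = 52); a cyclic group of order m has exactly φ(d) elements of each order d | m, and none otherwise.
13 | 52, and φ(13) = 13 − 1 = 12.

12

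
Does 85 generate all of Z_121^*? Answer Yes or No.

Yes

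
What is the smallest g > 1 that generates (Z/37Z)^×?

φ(37) = 37 − 1 = 36 = 2^2 · 3^2.
g is a primitive root iff g^(36/q) ≢ 1 (mod 37) for each prime q ∈ {2, 3}.
g = 2: 2^18 ≡ 36; 2^12 ≡ 26 — none is 1, so 2 is a primitive root.
So 2 is the smallest generator of (Z/37Z)^×.

2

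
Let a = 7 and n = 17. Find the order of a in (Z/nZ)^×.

The order of 7 must divide φ(17) = 17 − 1 = 16 = 2^4.
Divisors of 16: 1, 2, 4, 8, 16.
Test each divisor d:
7^1 ≡ 7 (mod 17)
7^2 ≡ 15 (mod 17)
7^4 ≡ 4 (mod 17)
7^8 ≡ 16 (mod 17)
7^16 ≡ 1 (mod 17) ✓
Therefore the multiplicative order of 7 modulo 17 is 16.

16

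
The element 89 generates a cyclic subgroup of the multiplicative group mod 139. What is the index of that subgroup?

ord(89) | φ(139) = 139 − 1 = 138 = 2 · 3 · 23.
Divisors of 138: 1, 2, 3, 6, 23, 46, 69, 138.
Compute 89^d (mod 139) for the divisors d until we hit 1:
89^1 ≡ 89 (mod 139)
89^2 ≡ 137 (mod 139)
89^3 ≡ 100 (mod 139)
89^6 ≡ 131 (mod 139)
89^23 ≡ 96 (mod 139)
89^46 ≡ 42 (mod 139)
89^69 ≡ 1 (mod 139) ✓
So ord_139(89) = 69, hence |⟨89⟩| = 69.
[(Z/139Z)^× : ⟨89⟩] = 138/69 = 2.

2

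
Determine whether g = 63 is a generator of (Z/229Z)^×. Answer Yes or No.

φ(229) = 229 − 1 = 228 = 2^2 · 3 · 19.
63 is a primitive root mod 229 iff 63^(φ(229)/q) ≢ 1 for every prime q | φ(229), i.e. q ∈ {2, 3, 19}.
63^114 ≡ 228 (mod 229)  [q = 2: ≢ 1 ✓]
63^76 ≡ 134 (mod 229)  [q = 3: ≢ 1 ✓]
63^12 ≡ 60 (mod 229)  [q = 19: ≢ 1 ✓]
None equal 1, so ord_229(63) = 228: 63 is a primitive root.

Yes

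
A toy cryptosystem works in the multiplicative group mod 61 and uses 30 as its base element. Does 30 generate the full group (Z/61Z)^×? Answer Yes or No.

Yes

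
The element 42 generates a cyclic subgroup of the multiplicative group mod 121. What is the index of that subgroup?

2

By Lagrange's theorem, ord_121(42) divides φ(121) = φ(11^2) = 11·(11−1) = 110 = 2 · 5 · 11.
Divisors of 110: 1, 2, 5, 10, 11, 22, 55, 110.
Check 42^d mod 121 for each divisor in increasing order:
42^1 ≡ 42
42^2 ≡ 70
42^5 ≡ 100
42^10 ≡ 78
42^11 ≡ 9
42^22 ≡ 81
42^55 ≡ 1
So ord_121(42) = 55, hence |⟨42⟩| = 55.
The index is φ(121) / ord(42) = 110 / 55 = 2.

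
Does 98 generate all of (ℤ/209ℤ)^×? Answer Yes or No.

209 = 11 · 19 is a product of two distinct odd primes, so (Z/209Z)^× ≅ (Z/11Z)^× × (Z/19Z)^× is not cyclic.
No primitive root modulo 209 exists; in particular 98 is not one.

No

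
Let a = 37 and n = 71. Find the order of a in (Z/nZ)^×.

7

The order of 37 must divide φ(71) = 71 − 1 = 70 = 2 · 5 · 7.
Divisors of 70: 1, 2, 5, 7, 10, 14, 35, 70.
Evaluate successive powers at the divisors of 70:
37^1 ≡ 37 (mod 71)
37^2 ≡ 20 (mod 71)
37^5 ≡ 32 (mod 71)
37^7 ≡ 1 (mod 71) ✓
Hence ord(37) = 7.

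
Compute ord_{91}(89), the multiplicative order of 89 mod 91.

12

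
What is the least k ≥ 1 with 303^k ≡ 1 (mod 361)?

ord(303) | φ(361) = φ(19^2) = 19·(19−1) = 342 = 2 · 3^2 · 19.
Divisors of 342: 1, 2, 3, 6, 9, 18, 19, 38, 57, 114, 171, 342.
Test each divisor d:
303^1 ≡ 303 (mod 361)
303^2 ≡ 115 (mod 361)
303^3 ≡ 189 (mod 361)
303^6 ≡ 343 (mod 361)
303^9 ≡ 208 (mod 361)
303^18 ≡ 305 (mod 361)
303^19 ≡ 360 (mod 361)
303^38 ≡ 1 (mod 361) ✓
So ord_361(303) = 38.

38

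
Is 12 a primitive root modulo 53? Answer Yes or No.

φ(53) = 53 − 1 = 52 = 2^2 · 13.
It suffices to check that the order of 12 is not a proper divisor of 52: compute 12^(52/q) for q ∈ {2, 13}.
12^26 ≡ 52 (mod 53)  [q = 2: ≢ 1 ✓]
12^4 ≡ 13 (mod 53)  [q = 13: ≢ 1 ✓]
None equal 1, so ord_53(12) = 52: 12 is a primitive root.

Yes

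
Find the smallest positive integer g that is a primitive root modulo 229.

φ(229) = 229 − 1 = 228 = 2^2 · 3 · 19.
g is a primitive root iff g^(228/q) ≢ 1 (mod 229) for each prime q ∈ {2, 3, 19}.
g = 2: 2^114 ≡ 228; 2^76 ≡ 1 — hits 1, so not a primitive root.
g = 3: 3^114 ≡ 1 — hits 1, so not a primitive root.
g = 4: 4^114 ≡ 1 — hits 1, so not a primitive root.
g = 5: 5^114 ≡ 1 — hits 1, so not a primitive root.
g = 6: 6^114 ≡ 228; 6^76 ≡ 134; 6^12 ≡ 165 — none is 1, so 6 is a primitive root.
Hence the least primitive root of 229 is 6.

6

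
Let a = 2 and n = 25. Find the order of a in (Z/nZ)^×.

ord(2) | φ(25) = φ(5^2) = 5·(5−1) = 20 = 2^2 · 5.
Divisors of 20: 1, 2, 4, 5, 10, 20.
Check 2^d mod 25 for each divisor in increasing order:
2^1 ≡ 2 (mod 25)
2^2 ≡ 4 (mod 25)
2^4 ≡ 16 (mod 25)
2^5 ≡ 7 (mod 25)
2^10 ≡ 24 (mod 25)
2^20 ≡ 1 (mod 25) ✓
So ord_25(2) = 20.

20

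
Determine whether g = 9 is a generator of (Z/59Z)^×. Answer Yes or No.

No

φ(59) = 59 − 1 = 58 = 2 · 29.
It suffices to check that the order of 9 is not a proper divisor of 58: compute 9^(58/q) for q ∈ {2, 29}.
9^29 ≡ 1 (mod 59)  [q = 2: ≡ 1 ✗]
9^2 ≡ 22 (mod 59)  [q = 29: ≢ 1 ✓]
Since 9^29 ≡ 1, the order of 9 divides 29 < 58, so 9 is not a primitive root.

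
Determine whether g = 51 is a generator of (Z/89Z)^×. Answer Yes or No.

φ(89) = 89 − 1 = 88 = 2^3 · 11.
Test 51^(88/q) mod 89 for each prime factor q of 88:
51^44 ≡ 88 (mod 89)  [q = 2: ≢ 1 ✓]
51^8 ≡ 67 (mod 89)  [q = 11: ≢ 1 ✓]
Every test exponent gives a nontrivial residue, hence 51 generates the full group.

Yes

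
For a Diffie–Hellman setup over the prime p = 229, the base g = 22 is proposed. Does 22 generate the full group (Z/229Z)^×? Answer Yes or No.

No

φ(229) = 229 − 1 = 228 = 2^2 · 3 · 19.
An element g generates (Z/229Z)^× iff g^(228/q) ≢ 1 (mod 229) for each prime q ∈ {2, 3, 19}.
22^114 ≡ 228 (mod 229)  [q = 2: ≢ 1 ✓]
22^76 ≡ 1 (mod 229)  [q = 3: ≡ 1 ✗]
22^12 ≡ 43 (mod 229)  [q = 19: ≢ 1 ✓]
22^76 ≡ 1 shows ord(22) | 76, strictly less than φ(229); not a primitive root.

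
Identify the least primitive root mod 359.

φ(359) = 359 − 1 = 358 = 2 · 179.
Test candidates g = 2, 3, … against the prime factors q ∈ {2, 179} of φ(359): g is a generator iff g^(358/q) ≢ 1 for every such q.
g = 2: 2^179 ≡ 1 — hits 1, so not a primitive root.
g = 3: 3^179 ≡ 1 — hits 1, so not a primitive root.
g = 4: 4^179 ≡ 1 — hits 1, so not a primitive root.
g = 5: 5^179 ≡ 1 — hits 1, so not a primitive root.
g = 6: 6^179 ≡ 1 — hits 1, so not a primitive root.
g = 7: 7^179 ≡ 358; 7^2 ≡ 49 — none is 1, so 7 is a primitive root.
The smallest primitive root modulo 359 is 7.

7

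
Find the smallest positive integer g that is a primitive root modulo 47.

5

φ(47) = 47 − 1 = 46 = 2 · 23.
g is a primitive root iff g^(46/q) ≢ 1 (mod 47) for each prime q ∈ {2, 23}.
g = 2: 2^23 ≡ 1 — hits 1, so not a primitive root.
g = 3: 3^23 ≡ 1 — hits 1, so not a primitive root.
g = 4: 4^23 ≡ 1 — hits 1, so not a primitive root.
g = 5: 5^23 ≡ 46; 5^2 ≡ 25 — none is 1, so 5 is a primitive root.
So 5 is the smallest generator of (Z/47Z)^×.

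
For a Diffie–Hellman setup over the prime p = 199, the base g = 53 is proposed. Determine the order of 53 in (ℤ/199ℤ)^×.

Since 53 ∈ (Z/199Z)^×, its order divides φ(199) = 199 − 1 = 198 = 2 · 3^2 · 11.
Divisors of 198: 1, 2, 3, 6, 9, 11, 18, 22, 33, 66, 99, 198.
Check 53^d mod 199 for each divisor in increasing order:
53^1 ≡ 53 (mod 199)
53^2 ≡ 23 (mod 199)
53^3 ≡ 25 (mod 199)
53^6 ≡ 28 (mod 199)
53^9 ≡ 103 (mod 199)
53^11 ≡ 180 (mod 199)
53^18 ≡ 62 (mod 199)
53^22 ≡ 162 (mod 199)
53^33 ≡ 106 (mod 199)
53^66 ≡ 92 (mod 199)
53^99 ≡ 1 (mod 199) ✓
Hence ord(53) = 99.

99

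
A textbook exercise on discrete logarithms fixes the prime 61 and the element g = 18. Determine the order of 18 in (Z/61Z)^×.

60

By Lagrange's theorem, ord_61(18) divides φ(61) = 61 − 1 = 60 = 2^2 · 3 · 5.
Divisors of 60: 1, 2, 3, 4, 5, 6, 10, 12, 15, 20, 30, 60.
Compute 18^d (mod 61) for the divisors d until we hit 1:
18^1 ≡ 18
18^2 ≡ 19
18^3 ≡ 37
18^4 ≡ 56
18^5 ≡ 32
18^6 ≡ 27
18^10 ≡ 48
18^12 ≡ 58
18^15 ≡ 11
18^20 ≡ 47
18^30 ≡ 60
18^60 ≡ 1
So ord_61(18) = 60.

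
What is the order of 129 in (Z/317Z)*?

By Lagrange's theorem, ord_317(129) divides φ(317) = 317 − 1 = 316 = 2^2 · 79.
Divisors of 316: 1, 2, 4, 79, 158, 316.
Test each divisor d:
129^1 ≡ 129 (mod 317)
129^2 ≡ 157 (mod 317)
129^4 ≡ 240 (mod 317)
129^79 ≡ 203 (mod 317)
129^158 ≡ 316 (mod 317)
129^316 ≡ 1 (mod 317) ✓
The smallest such exponent is 316, so the order of 129 is 316.

316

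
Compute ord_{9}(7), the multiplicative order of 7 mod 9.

ord(7) | φ(9) = φ(3^2) = 3·(3−1) = 6 = 2 · 3.
Divisors of 6: 1, 2, 3, 6.
Check 7^d mod 9 for each divisor in increasing order:
7^1 ≡ 7 (mod 9)
7^2 ≡ 4 (mod 9)
7^3 ≡ 1 (mod 9) ✓
Hence ord(7) = 3.

3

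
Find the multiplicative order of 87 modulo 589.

3

The order of 87 must divide φ(589) = φ(19·31) = (19−1)·(31−1) = 18·30 = 540 = 2^2 · 3^3 · 5.
Divisors of 540: 1, 2, 3, 4, 5, 6, 9, 10, 12, 15, 18, 20, 27, 30, 36, 45, 54, 60, 90, 108, 135, 180, 270, 540.
Check 87^d mod 589 for each divisor in increasing order:
87^1 ≡ 87 (mod 589)
87^2 ≡ 501 (mod 589)
87^3 ≡ 1 (mod 589) ✓
Therefore the multiplicative order of 87 modulo 589 is 3.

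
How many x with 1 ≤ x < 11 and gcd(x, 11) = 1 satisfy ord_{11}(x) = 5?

4

φ(11) = 11 − 1 = 10 = 2 · 5.
In a cyclic group of order 10, there are φ(d) elements of order d for each divisor d of 10, and zero for non-divisors.
5 | 10, and φ(5) = 5 − 1 = 4.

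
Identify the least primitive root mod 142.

7

φ(142) = φ(2)·φ(71) = 1·70 = 70 = 2 · 5 · 7.
g is a primitive root iff g^(70/q) ≢ 1 (mod 142) for each prime q ∈ {2, 5, 7}.
g = 2: gcd(2, 142) = 2 > 1, not a unit — skip.
g = 3: 3^35 ≡ 1 — hits 1, so not a primitive root.
g = 4: gcd(4, 142) = 2 > 1, not a unit — skip.
g = 5: 5^35 ≡ 1 — hits 1, so not a primitive root.
g = 6: gcd(6, 142) = 2 > 1, not a unit — skip.
g = 7: 7^35 ≡ 141; 7^14 ≡ 125; 7^10 ≡ 45 — none is 1, so 7 is a primitive root.
The smallest primitive root modulo 142 is 7.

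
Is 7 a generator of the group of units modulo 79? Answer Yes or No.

Yes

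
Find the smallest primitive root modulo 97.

5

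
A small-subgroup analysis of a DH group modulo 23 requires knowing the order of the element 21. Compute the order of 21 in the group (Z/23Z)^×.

22

By Lagrange's theorem, ord_23(21) divides φ(23) = 23 − 1 = 22 = 2 · 11.
Divisors of 22: 1, 2, 11, 22.
Test each divisor d:
21^1 ≡ 21 (mod 23)
21^2 ≡ 4 (mod 23)
21^11 ≡ 22 (mod 23)
21^22 ≡ 1 (mod 23) ✓
So ord_23(21) = 22.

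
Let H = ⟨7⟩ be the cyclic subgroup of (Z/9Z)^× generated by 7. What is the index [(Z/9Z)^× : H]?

2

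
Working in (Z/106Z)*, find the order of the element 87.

52

Since 87 ∈ (Z/106Z)^×, its order divides φ(106) = φ(2)·φ(53) = 1·52 = 52 = 2^2 · 13.
Divisors of 52: 1, 2, 4, 13, 26, 52.
Check 87^d mod 106 for each divisor in increasing order:
87^1 ≡ 87 (mod 106)
87^2 ≡ 43 (mod 106)
87^4 ≡ 47 (mod 106)
87^13 ≡ 23 (mod 106)
87^26 ≡ 105 (mod 106)
87^52 ≡ 1 (mod 106) ✓
Hence ord(87) = 52.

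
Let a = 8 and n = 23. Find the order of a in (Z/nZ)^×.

ord(8) | φ(23) = 23 − 1 = 22 = 2 · 11.
Divisors of 22: 1, 2, 11, 22.
Compute 8^d (mod 23) for the divisors d until we hit 1:
8^1 ≡ 8
8^2 ≡ 18
8^11 ≡ 1
The smallest such exponent is 11, so the order of 8 is 11.

11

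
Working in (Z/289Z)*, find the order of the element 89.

The order of 89 must divide φ(289) = φ(17^2) = 17·(17−1) = 272 = 2^4 · 17.
Divisors of 272: 1, 2, 4, 8, 16, 17, 34, 68, 136, 272.
Test each divisor d:
89^1 ≡ 89 (mod 289)
89^2 ≡ 118 (mod 289)
89^4 ≡ 52 (mod 289)
89^8 ≡ 103 (mod 289)
89^16 ≡ 205 (mod 289)
89^17 ≡ 38 (mod 289)
89^34 ≡ 288 (mod 289)
89^68 ≡ 1 (mod 289) ✓
Hence ord(89) = 68.

68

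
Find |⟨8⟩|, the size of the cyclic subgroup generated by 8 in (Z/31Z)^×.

ord(8) | φ(31) = 31 − 1 = 30 = 2 · 3 · 5.
Divisors of 30: 1, 2, 3, 5, 6, 10, 15, 30.
Check 8^d mod 31 for each divisor in increasing order:
8^1 ≡ 8
8^2 ≡ 2
8^3 ≡ 16
8^5 ≡ 1
So ord_31(8) = 5.

5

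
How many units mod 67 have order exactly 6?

φ(67) = 67 − 1 = 66 = 2 · 3 · 11.
In a cyclic group of order 66, there are φ(d) elements of order d for each divisor d of 66, and zero for non-divisors.
6 = 2 · 3 divides 66, and φ(6) = 2.

2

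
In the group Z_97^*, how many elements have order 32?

16

φ(97) = 97 − 1 = 96 = 2^5 · 3.
(Z/97Z)^× is cyclic (|G| = 96); a cyclic group of order m has exactly φ(d) elements of each order d | m, and none otherwise.
32 = 2^5 divides 96, and φ(32) = 16.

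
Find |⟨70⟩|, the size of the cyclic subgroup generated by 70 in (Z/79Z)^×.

78

By Lagrange's theorem, ord_79(70) divides φ(79) = 79 − 1 = 78 = 2 · 3 · 13.
Divisors of 78: 1, 2, 3, 6, 13, 26, 39, 78.
Test each divisor d:
70^1 ≡ 70 (mod 79)
70^2 ≡ 2 (mod 79)
70^3 ≡ 61 (mod 79)
70^6 ≡ 8 (mod 79)
70^13 ≡ 56 (mod 79)
70^26 ≡ 55 (mod 79)
70^39 ≡ 78 (mod 79)
70^78 ≡ 1 (mod 79) ✓
So ord_79(70) = 78.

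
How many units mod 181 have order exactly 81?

φ(181) = 181 − 1 = 180 = 2^2 · 3^2 · 5.
Since (Z/181Z)^× is cyclic of order 180, the number of elements of order d is φ(d) when d | 180 and 0 otherwise.
81 does not divide 180, so no element of (Z/181Z)^× has order 81.

0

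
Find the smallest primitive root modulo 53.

2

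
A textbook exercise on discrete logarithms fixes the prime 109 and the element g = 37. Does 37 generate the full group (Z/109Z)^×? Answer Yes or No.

φ(109) = 109 − 1 = 108 = 2^2 · 3^3.
37 is a primitive root mod 109 iff 37^(φ(109)/q) ≢ 1 for every prime q | φ(109), i.e. q ∈ {2, 3}.
37^54 ≡ 108 (mod 109)  [q = 2: ≢ 1 ✓]
37^36 ≡ 45 (mod 109)  [q = 3: ≢ 1 ✓]
None equal 1, so ord_109(37) = 108: 37 is a primitive root.

Yes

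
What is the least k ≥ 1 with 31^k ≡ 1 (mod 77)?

The order of 31 must divide φ(77) = φ(7·11) = (7−1)·(11−1) = 6·10 = 60 = 2^2 · 3 · 5.
Divisors of 60: 1, 2, 3, 4, 5, 6, 10, 12, 15, 20, 30, 60.
Check 31^d mod 77 for each divisor in increasing order:
31^1 ≡ 31
31^2 ≡ 37
31^3 ≡ 69
31^4 ≡ 60
31^5 ≡ 12
31^6 ≡ 64
31^10 ≡ 67
31^12 ≡ 15
31^15 ≡ 34
31^20 ≡ 23
31^30 ≡ 1
Hence ord(31) = 30.

30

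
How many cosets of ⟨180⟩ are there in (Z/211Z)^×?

10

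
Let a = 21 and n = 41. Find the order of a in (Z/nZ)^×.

ord(21) | φ(41) = 41 − 1 = 40 = 2^3 · 5.
Divisors of 40: 1, 2, 4, 5, 8, 10, 20, 40.
Check 21^d mod 41 for each divisor in increasing order:
21^1 ≡ 21 (mod 41)
21^2 ≡ 31 (mod 41)
21^4 ≡ 18 (mod 41)
21^5 ≡ 9 (mod 41)
21^8 ≡ 37 (mod 41)
21^10 ≡ 40 (mod 41)
21^20 ≡ 1 (mod 41) ✓
Therefore the multiplicative order of 21 modulo 41 is 20.

20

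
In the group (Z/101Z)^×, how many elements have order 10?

4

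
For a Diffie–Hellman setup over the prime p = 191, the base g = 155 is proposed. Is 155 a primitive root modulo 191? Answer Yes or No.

No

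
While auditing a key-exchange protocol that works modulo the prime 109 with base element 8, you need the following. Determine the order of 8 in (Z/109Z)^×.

12

Since 8 ∈ (Z/109Z)^×, its order divides φ(109) = 109 − 1 = 108 = 2^2 · 3^3.
Divisors of 108: 1, 2, 3, 4, 6, 9, 12, 18, 27, 36, 54, 108.
Check 8^d mod 109 for each divisor in increasing order:
8^1 ≡ 8 (mod 109)
8^2 ≡ 64 (mod 109)
8^3 ≡ 76 (mod 109)
8^4 ≡ 63 (mod 109)
8^6 ≡ 108 (mod 109)
8^9 ≡ 33 (mod 109)
8^12 ≡ 1 (mod 109) ✓
The smallest such exponent is 12, so the order of 8 is 12.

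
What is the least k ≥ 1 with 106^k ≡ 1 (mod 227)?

ord(106) | φ(227) = 227 − 1 = 226 = 2 · 113.
Divisors of 226: 1, 2, 113, 226.
Compute 106^d (mod 227) for the divisors d until we hit 1:
106^1 ≡ 106
106^2 ≡ 113
106^113 ≡ 226
106^226 ≡ 1
So ord_227(106) = 226.

226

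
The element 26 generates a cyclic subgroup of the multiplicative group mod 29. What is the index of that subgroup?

1

Since 26 ∈ (Z/29Z)^×, its order divides φ(29) = 29 − 1 = 28 = 2^2 · 7.
Divisors of 28: 1, 2, 4, 7, 14, 28.
Test each divisor d:
26^1 ≡ 26 (mod 29)
26^2 ≡ 9 (mod 29)
26^4 ≡ 23 (mod 29)
26^7 ≡ 17 (mod 29)
26^14 ≡ 28 (mod 29)
26^28 ≡ 1 (mod 29) ✓
So ord_29(26) = 28, hence |⟨26⟩| = 28.
[(Z/29Z)^× : ⟨26⟩] = 28/28 = 1.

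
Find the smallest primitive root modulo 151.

6

φ(151) = 151 − 1 = 150 = 2 · 3 · 5^2.
g is a primitive root iff g^(150/q) ≢ 1 (mod 151) for each prime q ∈ {2, 3, 5}.
g = 2: 2^75 ≡ 1 — hits 1, so not a primitive root.
g = 3: 3^75 ≡ 150; 3^50 ≡ 1 — hits 1, so not a primitive root.
g = 4: 4^75 ≡ 1 — hits 1, so not a primitive root.
g = 5: 5^75 ≡ 1 — hits 1, so not a primitive root.
g = 6: 6^75 ≡ 150; 6^50 ≡ 32; 6^30 ≡ 59 — none is 1, so 6 is a primitive root.
So 6 is the smallest generator of (Z/151Z)^×.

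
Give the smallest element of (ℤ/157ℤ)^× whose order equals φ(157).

φ(157) = 157 − 1 = 156 = 2^2 · 3 · 13.
Test candidates g = 2, 3, … against the prime factors q ∈ {2, 3, 13} of φ(157): g is a generator iff g^(156/q) ≢ 1 for every such q.
g = 2: 2^78 ≡ 156; 2^52 ≡ 1 — hits 1, so not a primitive root.
g = 3: 3^78 ≡ 1 — hits 1, so not a primitive root.
g = 4: 4^78 ≡ 1 — hits 1, so not a primitive root.
g = 5: 5^78 ≡ 156; 5^52 ≡ 12; 5^12 ≡ 130 — none is 1, so 5 is a primitive root.
The smallest primitive root modulo 157 is 5.

5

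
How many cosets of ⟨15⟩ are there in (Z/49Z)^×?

6

Since 15 ∈ (Z/49Z)^×, its order divides φ(49) = φ(7^2) = 7·(7−1) = 42 = 2 · 3 · 7.
Divisors of 42: 1, 2, 3, 6, 7, 14, 21, 42.
Compute 15^d (mod 49) for the divisors d until we hit 1:
15^1 ≡ 15 (mod 49)
15^2 ≡ 29 (mod 49)
15^3 ≡ 43 (mod 49)
15^6 ≡ 36 (mod 49)
15^7 ≡ 1 (mod 49) ✓
The order of 15 is 7, so the subgroup it generates has 7 elements.
Index = |(Z/49Z)^×| / |⟨15⟩| = 42 / 7 = 6.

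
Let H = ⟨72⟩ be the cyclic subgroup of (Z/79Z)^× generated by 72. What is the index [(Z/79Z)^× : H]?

2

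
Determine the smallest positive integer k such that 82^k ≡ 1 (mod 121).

55

By Lagrange's theorem, ord_121(82) divides φ(121) = φ(11^2) = 11·(11−1) = 110 = 2 · 5 · 11.
Divisors of 110: 1, 2, 5, 10, 11, 22, 55, 110.
Evaluate successive powers at the divisors of 110:
82^1 ≡ 82 (mod 121)
82^2 ≡ 69 (mod 121)
82^5 ≡ 56 (mod 121)
82^10 ≡ 111 (mod 121)
82^11 ≡ 27 (mod 121)
82^22 ≡ 3 (mod 121)
82^55 ≡ 1 (mod 121) ✓
So ord_121(82) = 55.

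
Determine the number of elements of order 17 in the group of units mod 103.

16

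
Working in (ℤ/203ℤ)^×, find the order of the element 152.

42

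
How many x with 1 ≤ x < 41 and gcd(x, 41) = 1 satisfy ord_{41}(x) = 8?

φ(41) = 41 − 1 = 40 = 2^3 · 5.
(Z/41Z)^× is cyclic (|G| = 40); a cyclic group of order m has exactly φ(d) elements of each order d | m, and none otherwise.
8 = 2^3 divides 40, and φ(8) = 4.

4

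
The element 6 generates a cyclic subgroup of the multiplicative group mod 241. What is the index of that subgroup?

12

By Lagrange's theorem, ord_241(6) divides φ(241) = 241 − 1 = 240 = 2^4 · 3 · 5.
Divisors of 240: 1, 2, 3, 4, 5, 6, 8, 10, 12, 15, 16, 20, 24, 30, 40, 48, 60, 80, 120, 240.
Evaluate successive powers at the divisors of 240:
6^1 ≡ 6 (mod 241)
6^2 ≡ 36 (mod 241)
6^3 ≡ 216 (mod 241)
6^4 ≡ 91 (mod 241)
6^5 ≡ 64 (mod 241)
6^6 ≡ 143 (mod 241)
6^8 ≡ 87 (mod 241)
6^10 ≡ 240 (mod 241)
6^12 ≡ 205 (mod 241)
6^15 ≡ 177 (mod 241)
6^16 ≡ 98 (mod 241)
6^20 ≡ 1 (mod 241) ✓
So ord_241(6) = 20, hence |⟨6⟩| = 20.
The index is φ(241) / ord(6) = 240 / 20 = 12.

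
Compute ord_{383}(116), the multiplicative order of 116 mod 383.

191

ord(116) | φ(383) = 383 − 1 = 382 = 2 · 191.
Divisors of 382: 1, 2, 191, 382.
Evaluate successive powers at the divisors of 382:
116^1 ≡ 116
116^2 ≡ 51
116^191 ≡ 1
The smallest such exponent is 191, so the order of 116 is 191.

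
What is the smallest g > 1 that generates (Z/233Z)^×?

φ(233) = 233 − 1 = 232 = 2^3 · 29.
g is a primitive root iff g^(232/q) ≢ 1 (mod 233) for each prime q ∈ {2, 29}.
g = 2: 2^116 ≡ 1 — hits 1, so not a primitive root.
g = 3: 3^116 ≡ 232; 3^8 ≡ 37 — none is 1, so 3 is a primitive root.
Hence the least primitive root of 233 is 3.

3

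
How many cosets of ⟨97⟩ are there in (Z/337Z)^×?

ord(97) | φ(337) = 337 − 1 = 336 = 2^4 · 3 · 7.
Divisors of 336: 1, 2, 3, 4, 6, 7, 8, 12, 14, 16, 21, 24, 28, 42, 48, 56, 84, 112, 168, 336.
Test each divisor d:
97^1 ≡ 97
97^2 ≡ 310
97^3 ≡ 77
97^4 ≡ 55
97^6 ≡ 200
97^7 ≡ 191
97^8 ≡ 329
97^12 ≡ 234
97^14 ≡ 85
97^16 ≡ 64
97^21 ≡ 59
97^24 ≡ 162
97^28 ≡ 148
97^42 ≡ 111
97^48 ≡ 295
97^56 ≡ 336
97^84 ≡ 189
97^112 ≡ 1
The order of 97 is 112, so the subgroup it generates has 112 elements.
[(Z/337Z)^× : ⟨97⟩] = 336/112 = 3.

3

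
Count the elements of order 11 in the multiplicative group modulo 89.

10

φ(89) = 89 − 1 = 88 = 2^3 · 11.
(Z/89Z)^× is cyclic (|G| = 88); a cyclic group of order m has exactly φ(d) elements of each order d | m, and none otherwise.
11 | 88, and φ(11) = 11 − 1 = 10.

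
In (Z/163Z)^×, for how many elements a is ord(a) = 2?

1

φ(163) = 163 − 1 = 162 = 2 · 3^4.
Since (Z/163Z)^× is cyclic of order 162, the number of elements of order d is φ(d) when d | 162 and 0 otherwise.
2 | 162, and φ(2) = 2 − 1 = 1.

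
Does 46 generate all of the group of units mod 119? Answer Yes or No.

No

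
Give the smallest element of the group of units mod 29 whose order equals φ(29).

φ(29) = 29 − 1 = 28 = 2^2 · 7.
g is a primitive root iff g^(28/q) ≢ 1 (mod 29) for each prime q ∈ {2, 7}.
g = 2: 2^14 ≡ 28; 2^4 ≡ 16 — none is 1, so 2 is a primitive root.
So 2 is the smallest generator of (Z/29Z)^×.

2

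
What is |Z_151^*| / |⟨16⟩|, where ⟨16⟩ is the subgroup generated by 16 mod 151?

10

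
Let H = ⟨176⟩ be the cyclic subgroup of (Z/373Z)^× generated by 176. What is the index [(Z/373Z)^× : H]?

3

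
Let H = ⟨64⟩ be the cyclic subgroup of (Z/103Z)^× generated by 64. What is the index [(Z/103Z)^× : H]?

6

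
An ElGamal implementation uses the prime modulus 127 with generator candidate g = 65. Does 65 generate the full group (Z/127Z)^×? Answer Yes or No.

φ(127) = 127 − 1 = 126 = 2 · 3^2 · 7.
65 is a primitive root mod 127 iff 65^(φ(127)/q) ≢ 1 for every prime q | φ(127), i.e. q ∈ {2, 3, 7}.
65^63 ≡ 126 (mod 127)  [q = 2: ≢ 1 ✓]
65^42 ≡ 107 (mod 127)  [q = 3: ≢ 1 ✓]
65^18 ≡ 32 (mod 127)  [q = 7: ≢ 1 ✓]
None equal 1, so ord_127(65) = 126: 65 is a primitive root.

Yes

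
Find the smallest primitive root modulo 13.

2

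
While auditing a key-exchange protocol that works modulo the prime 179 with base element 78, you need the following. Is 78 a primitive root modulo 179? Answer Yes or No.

φ(179) = 179 − 1 = 178 = 2 · 89.
Test 78^(178/q) mod 179 for each prime factor q of 178:
78^89 ≡ 178 (mod 179)  [q = 2: ≢ 1 ✓]
78^2 ≡ 177 (mod 179)  [q = 89: ≢ 1 ✓]
None equal 1, so ord_179(78) = 178: 78 is a primitive root.

Yes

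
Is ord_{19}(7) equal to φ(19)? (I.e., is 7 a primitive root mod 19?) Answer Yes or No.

φ(19) = 19 − 1 = 18 = 2 · 3^2.
7 is a primitive root mod 19 iff 7^(φ(19)/q) ≢ 1 for every prime q | φ(19), i.e. q ∈ {2, 3}.
7^9 ≡ 1 (mod 19)  [q = 2: ≡ 1 ✗]
7^6 ≡ 1 (mod 19)  [q = 3: ≡ 1 ✗]
The check at q = 2 fails, so 7 generates a proper subgroup.

No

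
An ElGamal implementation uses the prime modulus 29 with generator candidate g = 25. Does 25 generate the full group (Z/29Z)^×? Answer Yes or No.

No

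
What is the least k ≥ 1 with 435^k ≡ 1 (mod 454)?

226

By Lagrange's theorem, ord_454(435) divides φ(454) = φ(2)·φ(227) = 1·226 = 226 = 2 · 113.
Divisors of 226: 1, 2, 113, 226.
Compute 435^d (mod 454) for the divisors d until we hit 1:
435^1 ≡ 435 (mod 454)
435^2 ≡ 361 (mod 454)
435^113 ≡ 453 (mod 454)
435^226 ≡ 1 (mod 454) ✓
Therefore the multiplicative order of 435 modulo 454 is 226.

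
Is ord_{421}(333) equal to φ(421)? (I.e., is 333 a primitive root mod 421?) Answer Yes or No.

φ(421) = 421 − 1 = 420 = 2^2 · 3 · 5 · 7.
An element g generates (Z/421Z)^× iff g^(420/q) ≢ 1 (mod 421) for each prime q ∈ {2, 3, 5, 7}.
333^210 ≡ 420 (mod 421)  [q = 2: ≢ 1 ✓]
333^140 ≡ 400 (mod 421)  [q = 3: ≢ 1 ✓]
333^84 ≡ 252 (mod 421)  [q = 5: ≢ 1 ✓]
333^60 ≡ 370 (mod 421)  [q = 7: ≢ 1 ✓]
All checks pass, so 333 has order 420 and is a primitive root modulo 421.

Yes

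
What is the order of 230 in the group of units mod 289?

The order of 230 must divide φ(289) = φ(17^2) = 17·(17−1) = 272 = 2^4 · 17.
Divisors of 272: 1, 2, 4, 8, 16, 17, 34, 68, 136, 272.
Compute 230^d (mod 289) for the divisors d until we hit 1:
230^1 ≡ 230 (mod 289)
230^2 ≡ 13 (mod 289)
230^4 ≡ 169 (mod 289)
230^8 ≡ 239 (mod 289)
230^16 ≡ 188 (mod 289)
230^17 ≡ 179 (mod 289)
230^34 ≡ 251 (mod 289)
230^68 ≡ 288 (mod 289)
230^136 ≡ 1 (mod 289) ✓
So ord_289(230) = 136.

136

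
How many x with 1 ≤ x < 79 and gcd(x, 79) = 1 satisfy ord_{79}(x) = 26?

12

φ(79) = 79 − 1 = 78 = 2 · 3 · 13.
In a cyclic group of order 78, there are φ(d) elements of order d for each divisor d of 78, and zero for non-divisors.
26 = 2 · 13 divides 78, and φ(26) = 12.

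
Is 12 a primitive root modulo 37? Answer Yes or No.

φ(37) = 37 − 1 = 36 = 2^2 · 3^2.
An element g generates (Z/37Z)^× iff g^(36/q) ≢ 1 (mod 37) for each prime q ∈ {2, 3}.
12^18 ≡ 1 (mod 37)  [q = 2: ≡ 1 ✗]
12^12 ≡ 26 (mod 37)  [q = 3: ≢ 1 ✓]
The check at q = 2 fails, so 12 generates a proper subgroup.

No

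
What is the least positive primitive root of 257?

φ(257) = 257 − 1 = 256 = 2^8.
g is a primitive root iff g^(256/q) ≢ 1 (mod 257) for each prime q ∈ {2}.
g = 2: 2^128 ≡ 1 — hits 1, so not a primitive root.
g = 3: 3^128 ≡ 256 — none is 1, so 3 is a primitive root.
The smallest primitive root modulo 257 is 3.

3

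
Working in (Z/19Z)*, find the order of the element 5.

Since 5 ∈ (Z/19Z)^×, its order divides φ(19) = 19 − 1 = 18 = 2 · 3^2.
Divisors of 18: 1, 2, 3, 6, 9, 18.
Evaluate successive powers at the divisors of 18:
5^1 ≡ 5 (mod 19)
5^2 ≡ 6 (mod 19)
5^3 ≡ 11 (mod 19)
5^6 ≡ 7 (mod 19)
5^9 ≡ 1 (mod 19) ✓
Therefore the multiplicative order of 5 modulo 19 is 9.

9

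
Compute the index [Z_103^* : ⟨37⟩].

3

ord(37) | φ(103) = 103 − 1 = 102 = 2 · 3 · 17.
Divisors of 102: 1, 2, 3, 6, 17, 34, 51, 102.
Evaluate successive powers at the divisors of 102:
37^1 ≡ 37
37^2 ≡ 30
37^3 ≡ 80
37^6 ≡ 14
37^17 ≡ 102
37^34 ≡ 1
The order of 37 is 34, so the subgroup it generates has 34 elements.
The index is φ(103) / ord(37) = 102 / 34 = 3.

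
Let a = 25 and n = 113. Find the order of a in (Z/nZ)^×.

ord(25) | φ(113) = 113 − 1 = 112 = 2^4 · 7.
Divisors of 112: 1, 2, 4, 7, 8, 14, 16, 28, 56, 112.
Check 25^d mod 113 for each divisor in increasing order:
25^1 ≡ 25 (mod 113)
25^2 ≡ 60 (mod 113)
25^4 ≡ 97 (mod 113)
25^7 ≡ 69 (mod 113)
25^8 ≡ 30 (mod 113)
25^14 ≡ 15 (mod 113)
25^16 ≡ 109 (mod 113)
25^28 ≡ 112 (mod 113)
25^56 ≡ 1 (mod 113) ✓
The smallest such exponent is 56, so the order of 25 is 56.

56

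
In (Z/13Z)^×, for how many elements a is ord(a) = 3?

φ(13) = 13 − 1 = 12 = 2^2 · 3.
In a cyclic group of order 12, there are φ(d) elements of order d for each divisor d of 12, and zero for non-divisors.
3 | 12, and φ(3) = 3 − 1 = 2.

2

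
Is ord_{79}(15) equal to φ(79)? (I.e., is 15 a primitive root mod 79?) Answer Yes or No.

No

φ(79) = 79 − 1 = 78 = 2 · 3 · 13.
Test 15^(78/q) mod 79 for each prime factor q of 78:
15^39 ≡ 78 (mod 79)  [q = 2: ≢ 1 ✓]
15^26 ≡ 1 (mod 79)  [q = 3: ≡ 1 ✗]
15^6 ≡ 10 (mod 79)  [q = 13: ≢ 1 ✓]
The check at q = 3 fails, so 15 generates a proper subgroup.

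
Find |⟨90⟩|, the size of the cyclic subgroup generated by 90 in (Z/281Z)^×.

Since 90 ∈ (Z/281Z)^×, its order divides φ(281) = 281 − 1 = 280 = 2^3 · 5 · 7.
Divisors of 280: 1, 2, 4, 5, 7, 8, 10, 14, 20, 28, 35, 40, 56, 70, 140, 280.
Test each divisor d:
90^1 ≡ 90 (mod 281)
90^2 ≡ 232 (mod 281)
90^4 ≡ 153 (mod 281)
90^5 ≡ 1 (mod 281) ✓
Hence ord(90) = 5.

5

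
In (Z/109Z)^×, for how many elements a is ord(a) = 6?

φ(109) = 109 − 1 = 108 = 2^2 · 3^3.
Since (Z/109Z)^× is cyclic of order 108, the number of elements of order d is φ(d) when d | 108 and 0 otherwise.
6 = 2 · 3 divides 108, and φ(6) = 2.

2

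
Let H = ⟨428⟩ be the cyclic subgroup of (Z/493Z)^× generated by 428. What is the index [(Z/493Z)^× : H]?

4

ord(428) | φ(493) = φ(17·29) = (17−1)·(29−1) = 16·28 = 448 = 2^6 · 7.
Divisors of 448: 1, 2, 4, 7, 8, 14, 16, 28, 32, 56, 64, 112, 224, 448.
Check 428^d mod 493 for each divisor in increasing order:
428^1 ≡ 428
428^2 ≡ 281
428^4 ≡ 81
428^7 ≡ 28
428^8 ≡ 152
428^14 ≡ 291
428^16 ≡ 426
428^28 ≡ 378
428^32 ≡ 52
428^56 ≡ 407
428^64 ≡ 239
428^112 ≡ 1
So ord_493(428) = 112, hence |⟨428⟩| = 112.
The index is φ(493) / ord(428) = 448 / 112 = 4.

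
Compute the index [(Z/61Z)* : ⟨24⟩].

By Lagrange's theorem, ord_61(24) divides φ(61) = 61 − 1 = 60 = 2^2 · 3 · 5.
Divisors of 60: 1, 2, 3, 4, 5, 6, 10, 12, 15, 20, 30, 60.
Compute 24^d (mod 61) for the divisors d until we hit 1:
24^1 ≡ 24 (mod 61)
24^2 ≡ 27 (mod 61)
24^3 ≡ 38 (mod 61)
24^4 ≡ 58 (mod 61)
24^5 ≡ 50 (mod 61)
24^6 ≡ 41 (mod 61)
24^10 ≡ 60 (mod 61)
24^12 ≡ 34 (mod 61)
24^15 ≡ 11 (mod 61)
24^20 ≡ 1 (mod 61) ✓
The order of 24 is 20, so the subgroup it generates has 20 elements.
[(Z/61Z)^× : ⟨24⟩] = 60/20 = 3.

3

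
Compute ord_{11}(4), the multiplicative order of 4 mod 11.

5

Since 4 ∈ (Z/11Z)^×, its order divides φ(11) = 11 − 1 = 10 = 2 · 5.
Divisors of 10: 1, 2, 5, 10.
Test each divisor d:
4^1 ≡ 4 (mod 11)
4^2 ≡ 5 (mod 11)
4^5 ≡ 1 (mod 11) ✓
The smallest such exponent is 5, so the order of 4 is 5.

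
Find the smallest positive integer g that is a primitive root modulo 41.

φ(41) = 41 − 1 = 40 = 2^3 · 5.
g is a primitive root iff g^(40/q) ≢ 1 (mod 41) for each prime q ∈ {2, 5}.
g = 2: 2^20 ≡ 1 — hits 1, so not a primitive root.
g = 3: 3^20 ≡ 40; 3^8 ≡ 1 — hits 1, so not a primitive root.
g = 4: 4^20 ≡ 1 — hits 1, so not a primitive root.
g = 5: 5^20 ≡ 1 — hits 1, so not a primitive root.
g = 6: 6^20 ≡ 40; 6^8 ≡ 10 — none is 1, so 6 is a primitive root.
Hence the least primitive root of 41 is 6.

6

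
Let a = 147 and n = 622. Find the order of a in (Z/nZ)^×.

155

By Lagrange's theorem, ord_622(147) divides φ(622) = φ(2)·φ(311) = 1·310 = 310 = 2 · 5 · 31.
Divisors of 310: 1, 2, 5, 10, 31, 62, 155, 310.
Evaluate successive powers at the divisors of 310:
147^1 ≡ 147 (mod 622)
147^2 ≡ 461 (mod 622)
147^5 ≡ 15 (mod 622)
147^10 ≡ 225 (mod 622)
147^31 ≡ 363 (mod 622)
147^62 ≡ 527 (mod 622)
147^155 ≡ 1 (mod 622) ✓
Therefore the multiplicative order of 147 modulo 622 is 155.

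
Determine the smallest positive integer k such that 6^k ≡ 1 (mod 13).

12

Since 6 ∈ (Z/13Z)^×, its order divides φ(13) = 13 − 1 = 12 = 2^2 · 3.
Divisors of 12: 1, 2, 3, 4, 6, 12.
Evaluate successive powers at the divisors of 12:
6^1 ≡ 6
6^2 ≡ 10
6^3 ≡ 8
6^4 ≡ 9
6^6 ≡ 12
6^12 ≡ 1
Therefore the multiplicative order of 6 modulo 13 is 12.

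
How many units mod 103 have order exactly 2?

φ(103) = 103 − 1 = 102 = 2 · 3 · 17.
(Z/103Z)^× is cyclic (|G| = 102); a cyclic group of order m has exactly φ(d) elements of each order d | m, and none otherwise.
2 | 102, and φ(2) = 2 − 1 = 1.

1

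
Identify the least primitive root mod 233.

3

φ(233) = 233 − 1 = 232 = 2^3 · 29.
Test candidates g = 2, 3, … against the prime factors q ∈ {2, 29} of φ(233): g is a generator iff g^(232/q) ≢ 1 for every such q.
g = 2: 2^116 ≡ 1 — hits 1, so not a primitive root.
g = 3: 3^116 ≡ 232; 3^8 ≡ 37 — none is 1, so 3 is a primitive root.
The smallest primitive root modulo 233 is 3.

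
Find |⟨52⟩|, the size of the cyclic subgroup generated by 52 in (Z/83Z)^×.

82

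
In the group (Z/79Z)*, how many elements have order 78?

24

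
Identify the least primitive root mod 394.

φ(394) = φ(2)·φ(197) = 1·196 = 196 = 2^2 · 7^2.
Test candidates g = 2, 3, … against the prime factors q ∈ {2, 7} of φ(394): g is a generator iff g^(196/q) ≢ 1 for every such q.
g = 2: gcd(2, 394) = 2 > 1, not a unit — skip.
g = 3: 3^98 ≡ 393; 3^28 ≡ 233 — none is 1, so 3 is a primitive root.
Hence the least primitive root of 394 is 3.

3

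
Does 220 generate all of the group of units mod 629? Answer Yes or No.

629 = 17 · 37 is a product of two distinct odd primes, so (Z/629Z)^× ≅ (Z/17Z)^× × (Z/37Z)^× is not cyclic.
No primitive root modulo 629 exists; in particular 220 is not one.

No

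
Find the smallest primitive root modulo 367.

6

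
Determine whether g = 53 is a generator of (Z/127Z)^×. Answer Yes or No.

Yes

φ(127) = 127 − 1 = 126 = 2 · 3^2 · 7.
It suffices to check that the order of 53 is not a proper divisor of 126: compute 53^(126/q) for q ∈ {2, 3, 7}.
53^63 ≡ 126 (mod 127)  [q = 2: ≢ 1 ✓]
53^42 ≡ 19 (mod 127)  [q = 3: ≢ 1 ✓]
53^18 ≡ 16 (mod 127)  [q = 7: ≢ 1 ✓]
Every test exponent gives a nontrivial residue, hence 53 generates the full group.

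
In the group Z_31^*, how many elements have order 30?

φ(31) = 31 − 1 = 30 = 2 · 3 · 5.
In a cyclic group of order 30, there are φ(d) elements of order d for each divisor d of 30, and zero for non-divisors.
30 = 2 · 3 · 5 divides 30, and φ(30) = 8.

8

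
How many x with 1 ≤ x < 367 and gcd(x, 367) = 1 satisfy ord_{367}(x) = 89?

φ(367) = 367 − 1 = 366 = 2 · 3 · 61.
In a cyclic group of order 366, there are φ(d) elements of order d for each divisor d of 366, and zero for non-divisors.
Since 89 ∤ 366, the count is 0.

0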